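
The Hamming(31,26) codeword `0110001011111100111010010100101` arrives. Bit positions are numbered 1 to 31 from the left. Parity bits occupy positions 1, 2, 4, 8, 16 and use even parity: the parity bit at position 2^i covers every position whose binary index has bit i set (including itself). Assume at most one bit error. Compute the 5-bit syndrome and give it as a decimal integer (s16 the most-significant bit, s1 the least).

s1: b1⊕b3⊕b5⊕b7⊕b9⊕b11⊕b13⊕b15⊕b17⊕b19⊕b21⊕b23⊕b25⊕b27⊕b29⊕b31 = 0⊕1⊕0⊕1⊕1⊕1⊕1⊕0⊕1⊕1⊕1⊕0⊕0⊕0⊕1⊕1 = 0
s2: b2⊕b3⊕b6⊕b7⊕b10⊕b11⊕b14⊕b15⊕b18⊕b19⊕b22⊕b23⊕b26⊕b27⊕b30⊕b31 = 1⊕1⊕0⊕1⊕1⊕1⊕1⊕0⊕1⊕1⊕0⊕0⊕1⊕0⊕0⊕1 = 0
s4: b4⊕b5⊕b6⊕b7⊕b12⊕b13⊕b14⊕b15⊕b20⊕b21⊕b22⊕b23⊕b28⊕b29⊕b30⊕b31 = 0⊕0⊕0⊕1⊕1⊕1⊕1⊕0⊕0⊕1⊕0⊕0⊕0⊕1⊕0⊕1 = 1
s8: b8⊕b9⊕b10⊕b11⊕b12⊕b13⊕b14⊕b15⊕b24⊕b25⊕b26⊕b27⊕b28⊕b29⊕b30⊕b31 = 0⊕1⊕1⊕1⊕1⊕1⊕1⊕0⊕1⊕0⊕1⊕0⊕0⊕1⊕0⊕1 = 0
s16: b16⊕b17⊕b18⊕b19⊕b20⊕b21⊕b22⊕b23⊕b24⊕b25⊕b26⊕b27⊕b28⊕b29⊕b30⊕b31 = 0⊕1⊕1⊕1⊕0⊕1⊕0⊕0⊕1⊕0⊕1⊕0⊕0⊕1⊕0⊕1 = 0
Syndrome (s16...s1) = 00100 → position 4.

4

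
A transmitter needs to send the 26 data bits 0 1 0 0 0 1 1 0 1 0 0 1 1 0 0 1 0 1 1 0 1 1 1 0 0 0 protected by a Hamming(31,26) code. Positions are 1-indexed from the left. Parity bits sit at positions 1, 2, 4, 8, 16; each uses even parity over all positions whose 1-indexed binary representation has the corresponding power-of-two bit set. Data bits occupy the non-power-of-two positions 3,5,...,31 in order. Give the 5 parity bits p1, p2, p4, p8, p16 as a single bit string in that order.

10110

Place data bits at non-power-of-two positions: b3=0, b5=1, b6=0, b7=0, b9=0, b10=1, b11=1, b12=0, b13=1, b14=0, b15=0, b17=1, b18=1, b19=0, b20=0, b21=1, b22=0, b23=1, b24=1, b25=0, b26=1, b27=1, b28=1, b29=0, b30=0, b31=0.
p1 = XOR of data positions {3,5,7,9,11,13,15,17,19,21,23,25,27,29,31} = 0⊕1⊕0⊕0⊕1⊕1⊕0⊕1⊕0⊕1⊕1⊕0⊕1⊕0⊕0 = 1
p2 = XOR of data positions {3,6,7,10,11,14,15,18,19,22,23,26,27,30,31} = 0⊕0⊕0⊕1⊕1⊕0⊕0⊕1⊕0⊕0⊕1⊕1⊕1⊕0⊕0 = 0
p4 = XOR of data positions {5,6,7,12,13,14,15,20,21,22,23,28,29,30,31} = 1⊕0⊕0⊕0⊕1⊕0⊕0⊕0⊕1⊕0⊕1⊕1⊕0⊕0⊕0 = 1
p8 = XOR of data positions {9,10,11,12,13,14,15,24,25,26,27,28,29,30,31} = 0⊕1⊕1⊕0⊕1⊕0⊕0⊕1⊕0⊕1⊕1⊕1⊕0⊕0⊕0 = 1
p16 = XOR of data positions {17,18,19,20,21,22,23,24,25,26,27,28,29,30,31} = 1⊕1⊕0⊕0⊕1⊕0⊕1⊕1⊕0⊕1⊕1⊕1⊕0⊕0⊕0 = 0
Parity bits p1,p2,p4,p8,p16 = 10110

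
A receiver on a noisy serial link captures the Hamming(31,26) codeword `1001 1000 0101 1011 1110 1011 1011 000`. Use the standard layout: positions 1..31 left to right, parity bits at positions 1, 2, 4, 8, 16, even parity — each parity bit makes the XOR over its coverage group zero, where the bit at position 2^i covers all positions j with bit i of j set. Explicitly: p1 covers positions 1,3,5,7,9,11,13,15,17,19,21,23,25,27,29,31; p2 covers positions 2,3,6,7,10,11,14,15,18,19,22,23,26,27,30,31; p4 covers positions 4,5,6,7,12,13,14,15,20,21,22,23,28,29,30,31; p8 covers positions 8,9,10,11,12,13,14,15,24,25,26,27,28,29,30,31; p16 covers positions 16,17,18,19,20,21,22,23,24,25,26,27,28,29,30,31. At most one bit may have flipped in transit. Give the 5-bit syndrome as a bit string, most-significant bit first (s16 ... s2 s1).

00000

s1: b1⊕b3⊕b5⊕b7⊕b9⊕b11⊕b13⊕b15⊕b17⊕b19⊕b21⊕b23⊕b25⊕b27⊕b29⊕b31 = 1⊕0⊕1⊕0⊕0⊕0⊕1⊕1⊕1⊕1⊕1⊕1⊕1⊕1⊕0⊕0 = 0
s2: b2⊕b3⊕b6⊕b7⊕b10⊕b11⊕b14⊕b15⊕b18⊕b19⊕b22⊕b23⊕b26⊕b27⊕b30⊕b31 = 0⊕0⊕0⊕0⊕1⊕0⊕0⊕1⊕1⊕1⊕0⊕1⊕0⊕1⊕0⊕0 = 0
s4: b4⊕b5⊕b6⊕b7⊕b12⊕b13⊕b14⊕b15⊕b20⊕b21⊕b22⊕b23⊕b28⊕b29⊕b30⊕b31 = 1⊕1⊕0⊕0⊕1⊕1⊕0⊕1⊕0⊕1⊕0⊕1⊕1⊕0⊕0⊕0 = 0
s8: b8⊕b9⊕b10⊕b11⊕b12⊕b13⊕b14⊕b15⊕b24⊕b25⊕b26⊕b27⊕b28⊕b29⊕b30⊕b31 = 0⊕0⊕1⊕0⊕1⊕1⊕0⊕1⊕1⊕1⊕0⊕1⊕1⊕0⊕0⊕0 = 0
s16: b16⊕b17⊕b18⊕b19⊕b20⊕b21⊕b22⊕b23⊕b24⊕b25⊕b26⊕b27⊕b28⊕b29⊕b30⊕b31 = 1⊕1⊕1⊕1⊕0⊕1⊕0⊕1⊕1⊕1⊕0⊕1⊕1⊕0⊕0⊕0 = 0
Syndrome (s16...s1) = 00000 → position 0 (no error).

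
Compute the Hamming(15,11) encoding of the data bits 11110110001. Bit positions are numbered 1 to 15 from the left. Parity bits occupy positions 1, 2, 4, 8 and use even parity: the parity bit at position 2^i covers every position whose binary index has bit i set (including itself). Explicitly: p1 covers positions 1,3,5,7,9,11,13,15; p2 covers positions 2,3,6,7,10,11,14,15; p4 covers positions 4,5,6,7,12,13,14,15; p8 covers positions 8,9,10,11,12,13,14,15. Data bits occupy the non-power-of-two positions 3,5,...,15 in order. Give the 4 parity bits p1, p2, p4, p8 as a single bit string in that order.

1001

Place data bits at non-power-of-two positions: b3=1, b5=1, b6=1, b7=1, b9=0, b10=1, b11=1, b12=0, b13=0, b14=0, b15=1.
p1 = XOR of data positions {3,5,7,9,11,13,15} = 1⊕1⊕1⊕0⊕1⊕0⊕1 = 1
p2 = XOR of data positions {3,6,7,10,11,14,15} = 1⊕1⊕1⊕1⊕1⊕0⊕1 = 0
p4 = XOR of data positions {5,6,7,12,13,14,15} = 1⊕1⊕1⊕0⊕0⊕0⊕1 = 0
p8 = XOR of data positions {9,10,11,12,13,14,15} = 0⊕1⊕1⊕0⊕0⊕0⊕1 = 1
Parity bits p1,p2,p4,p8 = 1001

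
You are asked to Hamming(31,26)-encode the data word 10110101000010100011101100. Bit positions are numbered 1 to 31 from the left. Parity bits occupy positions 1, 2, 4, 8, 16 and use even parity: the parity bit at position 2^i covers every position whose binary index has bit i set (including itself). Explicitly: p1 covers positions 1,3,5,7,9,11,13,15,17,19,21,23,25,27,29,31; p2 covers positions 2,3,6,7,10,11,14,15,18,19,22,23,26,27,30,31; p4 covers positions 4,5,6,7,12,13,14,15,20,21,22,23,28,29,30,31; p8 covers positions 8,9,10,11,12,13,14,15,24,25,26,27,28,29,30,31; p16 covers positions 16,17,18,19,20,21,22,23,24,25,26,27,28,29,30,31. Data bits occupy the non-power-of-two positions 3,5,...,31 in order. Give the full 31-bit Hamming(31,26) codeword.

Place data bits at non-power-of-two positions: b3=1, b5=0, b6=1, b7=1, b9=0, b10=1, b11=0, b12=1, b13=0, b14=0, b15=0, b17=0, b18=1, b19=0, b20=1, b21=0, b22=0, b23=0, b24=1, b25=1, b26=1, b27=0, b28=1, b29=1, b30=0, b31=0.
p1 = XOR of data positions {3,5,7,9,11,13,15,17,19,21,23,25,27,29,31} = 1⊕0⊕1⊕0⊕0⊕0⊕0⊕0⊕0⊕0⊕0⊕1⊕0⊕1⊕0 = 0
p2 = XOR of data positions {3,6,7,10,11,14,15,18,19,22,23,26,27,30,31} = 1⊕1⊕1⊕1⊕0⊕0⊕0⊕1⊕0⊕0⊕0⊕1⊕0⊕0⊕0 = 0
p4 = XOR of data positions {5,6,7,12,13,14,15,20,21,22,23,28,29,30,31} = 0⊕1⊕1⊕1⊕0⊕0⊕0⊕1⊕0⊕0⊕0⊕1⊕1⊕0⊕0 = 0
p8 = XOR of data positions {9,10,11,12,13,14,15,24,25,26,27,28,29,30,31} = 0⊕1⊕0⊕1⊕0⊕0⊕0⊕1⊕1⊕1⊕0⊕1⊕1⊕0⊕0 = 1
p16 = XOR of data positions {17,18,19,20,21,22,23,24,25,26,27,28,29,30,31} = 0⊕1⊕0⊕1⊕0⊕0⊕0⊕1⊕1⊕1⊕0⊕1⊕1⊕0⊕0 = 1
Codeword b1..b31 = 0010011101010001010100011101100

0010011101010001010100011101100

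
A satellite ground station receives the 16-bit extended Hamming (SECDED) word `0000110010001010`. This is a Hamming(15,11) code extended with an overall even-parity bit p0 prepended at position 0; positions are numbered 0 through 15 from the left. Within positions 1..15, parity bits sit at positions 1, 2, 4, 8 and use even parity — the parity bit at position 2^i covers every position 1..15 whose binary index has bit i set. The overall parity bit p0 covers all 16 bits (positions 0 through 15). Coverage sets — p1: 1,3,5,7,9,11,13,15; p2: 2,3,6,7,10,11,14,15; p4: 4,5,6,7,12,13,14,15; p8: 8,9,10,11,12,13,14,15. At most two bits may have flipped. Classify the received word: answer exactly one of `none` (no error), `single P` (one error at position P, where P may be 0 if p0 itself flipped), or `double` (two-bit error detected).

s1: b1⊕b3⊕b5⊕b7⊕b9⊕b11⊕b13⊕b15 = 0⊕0⊕1⊕0⊕0⊕0⊕0⊕0 = 1
s2: b2⊕b3⊕b6⊕b7⊕b10⊕b11⊕b14⊕b15 = 0⊕0⊕0⊕0⊕0⊕0⊕1⊕0 = 1
s4: b4⊕b5⊕b6⊕b7⊕b12⊕b13⊕b14⊕b15 = 1⊕1⊕0⊕0⊕1⊕0⊕1⊕0 = 0
s8: b8⊕b9⊕b10⊕b11⊕b12⊕b13⊕b14⊕b15 = 1⊕0⊕0⊕0⊕1⊕0⊕1⊕0 = 1
Syndrome (s8...s1) = 1011 → position 11.
Overall parity (XOR of all 16 bits, including p0): 0⊕0⊕0⊕0⊕1⊕1⊕0⊕0⊕1⊕0⊕0⊕0⊕1⊕0⊕1⊕0 = 1
Overall=1, syndrome position=11 → single-bit error at position 11.

single 11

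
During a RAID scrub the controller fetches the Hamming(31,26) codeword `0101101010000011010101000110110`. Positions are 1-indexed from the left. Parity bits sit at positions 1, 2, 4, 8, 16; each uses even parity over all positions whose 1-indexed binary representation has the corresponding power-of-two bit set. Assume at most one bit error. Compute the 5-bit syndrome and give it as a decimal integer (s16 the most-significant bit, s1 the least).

s1: b1⊕b3⊕b5⊕b7⊕b9⊕b11⊕b13⊕b15⊕b17⊕b19⊕b21⊕b23⊕b25⊕b27⊕b29⊕b31 = 0⊕0⊕1⊕1⊕1⊕0⊕0⊕1⊕0⊕0⊕0⊕0⊕0⊕1⊕1⊕0 = 0
s2: b2⊕b3⊕b6⊕b7⊕b10⊕b11⊕b14⊕b15⊕b18⊕b19⊕b22⊕b23⊕b26⊕b27⊕b30⊕b31 = 1⊕0⊕0⊕1⊕0⊕0⊕0⊕1⊕1⊕0⊕1⊕0⊕1⊕1⊕1⊕0 = 0
s4: b4⊕b5⊕b6⊕b7⊕b12⊕b13⊕b14⊕b15⊕b20⊕b21⊕b22⊕b23⊕b28⊕b29⊕b30⊕b31 = 1⊕1⊕0⊕1⊕0⊕0⊕0⊕1⊕1⊕0⊕1⊕0⊕0⊕1⊕1⊕0 = 0
s8: b8⊕b9⊕b10⊕b11⊕b12⊕b13⊕b14⊕b15⊕b24⊕b25⊕b26⊕b27⊕b28⊕b29⊕b30⊕b31 = 0⊕1⊕0⊕0⊕0⊕0⊕0⊕1⊕0⊕0⊕1⊕1⊕0⊕1⊕1⊕0 = 0
s16: b16⊕b17⊕b18⊕b19⊕b20⊕b21⊕b22⊕b23⊕b24⊕b25⊕b26⊕b27⊕b28⊕b29⊕b30⊕b31 = 1⊕0⊕1⊕0⊕1⊕0⊕1⊕0⊕0⊕0⊕1⊕1⊕0⊕1⊕1⊕0 = 0
Syndrome (s16...s1) = 00000 → position 0 (no error).

0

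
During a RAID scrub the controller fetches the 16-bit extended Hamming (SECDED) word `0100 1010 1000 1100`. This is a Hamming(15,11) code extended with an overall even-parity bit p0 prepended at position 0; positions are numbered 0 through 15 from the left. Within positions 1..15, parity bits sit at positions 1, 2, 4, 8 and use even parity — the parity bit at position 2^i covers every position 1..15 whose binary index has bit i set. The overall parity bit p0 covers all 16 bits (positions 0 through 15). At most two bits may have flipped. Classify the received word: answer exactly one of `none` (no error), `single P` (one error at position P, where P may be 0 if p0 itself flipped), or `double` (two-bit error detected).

double

s1: b1⊕b3⊕b5⊕b7⊕b9⊕b11⊕b13⊕b15 = 1⊕0⊕0⊕0⊕0⊕0⊕1⊕0 = 0
s2: b2⊕b3⊕b6⊕b7⊕b10⊕b11⊕b14⊕b15 = 0⊕0⊕1⊕0⊕0⊕0⊕0⊕0 = 1
s4: b4⊕b5⊕b6⊕b7⊕b12⊕b13⊕b14⊕b15 = 1⊕0⊕1⊕0⊕1⊕1⊕0⊕0 = 0
s8: b8⊕b9⊕b10⊕b11⊕b12⊕b13⊕b14⊕b15 = 1⊕0⊕0⊕0⊕1⊕1⊕0⊕0 = 1
Syndrome (s8...s1) = 1010 → position 10.
Overall parity (XOR of all 16 bits, including p0): 0⊕1⊕0⊕0⊕1⊕0⊕1⊕0⊕1⊕0⊕0⊕0⊕1⊕1⊕0⊕0 = 0
Overall=0, syndrome position=10 → double-bit error detected (uncorrectable).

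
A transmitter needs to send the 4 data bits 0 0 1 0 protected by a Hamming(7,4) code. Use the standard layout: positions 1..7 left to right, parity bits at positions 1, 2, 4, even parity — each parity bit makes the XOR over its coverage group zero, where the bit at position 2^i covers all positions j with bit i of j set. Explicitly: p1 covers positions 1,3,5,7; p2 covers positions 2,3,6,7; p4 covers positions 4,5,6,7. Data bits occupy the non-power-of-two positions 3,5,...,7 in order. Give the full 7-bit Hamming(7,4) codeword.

0101010

Place data bits at non-power-of-two positions: b3=0, b5=0, b6=1, b7=0.
p1 = XOR of data positions {3,5,7} = 0⊕0⊕0 = 0
p2 = XOR of data positions {3,6,7} = 0⊕1⊕0 = 1
p4 = XOR of data positions {5,6,7} = 0⊕1⊕0 = 1
Codeword b1..b7 = 0101010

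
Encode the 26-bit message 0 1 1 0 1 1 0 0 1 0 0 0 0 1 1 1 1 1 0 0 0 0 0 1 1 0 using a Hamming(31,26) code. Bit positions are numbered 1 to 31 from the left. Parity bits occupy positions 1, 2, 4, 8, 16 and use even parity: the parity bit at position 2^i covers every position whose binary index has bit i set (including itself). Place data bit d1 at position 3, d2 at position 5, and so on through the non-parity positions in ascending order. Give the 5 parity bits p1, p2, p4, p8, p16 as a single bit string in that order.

Place data bits at non-power-of-two positions: b3=0, b5=1, b6=1, b7=0, b9=1, b10=1, b11=0, b12=0, b13=1, b14=0, b15=0, b17=0, b18=0, b19=1, b20=1, b21=1, b22=1, b23=1, b24=0, b25=0, b26=0, b27=0, b28=0, b29=1, b30=1, b31=0.
p1 = XOR of data positions {3,5,7,9,11,13,15,17,19,21,23,25,27,29,31} = 0⊕1⊕0⊕1⊕0⊕1⊕0⊕0⊕1⊕1⊕1⊕0⊕0⊕1⊕0 = 1
p2 = XOR of data positions {3,6,7,10,11,14,15,18,19,22,23,26,27,30,31} = 0⊕1⊕0⊕1⊕0⊕0⊕0⊕0⊕1⊕1⊕1⊕0⊕0⊕1⊕0 = 0
p4 = XOR of data positions {5,6,7,12,13,14,15,20,21,22,23,28,29,30,31} = 1⊕1⊕0⊕0⊕1⊕0⊕0⊕1⊕1⊕1⊕1⊕0⊕1⊕1⊕0 = 1
p8 = XOR of data positions {9,10,11,12,13,14,15,24,25,26,27,28,29,30,31} = 1⊕1⊕0⊕0⊕1⊕0⊕0⊕0⊕0⊕0⊕0⊕0⊕1⊕1⊕0 = 1
p16 = XOR of data positions {17,18,19,20,21,22,23,24,25,26,27,28,29,30,31} = 0⊕0⊕1⊕1⊕1⊕1⊕1⊕0⊕0⊕0⊕0⊕0⊕1⊕1⊕0 = 1
Parity bits p1,p2,p4,p8,p16 = 10111

10111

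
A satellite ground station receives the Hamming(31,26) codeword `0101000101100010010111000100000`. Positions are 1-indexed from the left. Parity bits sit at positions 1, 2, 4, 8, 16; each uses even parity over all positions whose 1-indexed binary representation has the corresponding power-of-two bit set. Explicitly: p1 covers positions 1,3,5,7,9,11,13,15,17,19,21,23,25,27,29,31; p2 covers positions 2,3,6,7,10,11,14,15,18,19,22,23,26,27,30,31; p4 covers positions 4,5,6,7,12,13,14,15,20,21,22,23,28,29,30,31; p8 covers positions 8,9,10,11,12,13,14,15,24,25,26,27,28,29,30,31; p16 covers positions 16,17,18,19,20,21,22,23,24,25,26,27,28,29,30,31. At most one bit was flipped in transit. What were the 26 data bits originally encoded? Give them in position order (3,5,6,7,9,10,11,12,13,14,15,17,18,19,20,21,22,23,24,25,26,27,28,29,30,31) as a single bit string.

00000110001010111000100001

s1: b1⊕b3⊕b5⊕b7⊕b9⊕b11⊕b13⊕b15⊕b17⊕b19⊕b21⊕b23⊕b25⊕b27⊕b29⊕b31 = 0⊕0⊕0⊕0⊕0⊕1⊕0⊕1⊕0⊕0⊕1⊕0⊕0⊕0⊕0⊕0 = 1
s2: b2⊕b3⊕b6⊕b7⊕b10⊕b11⊕b14⊕b15⊕b18⊕b19⊕b22⊕b23⊕b26⊕b27⊕b30⊕b31 = 1⊕0⊕0⊕0⊕1⊕1⊕0⊕1⊕1⊕0⊕1⊕0⊕1⊕0⊕0⊕0 = 1
s4: b4⊕b5⊕b6⊕b7⊕b12⊕b13⊕b14⊕b15⊕b20⊕b21⊕b22⊕b23⊕b28⊕b29⊕b30⊕b31 = 1⊕0⊕0⊕0⊕0⊕0⊕0⊕1⊕1⊕1⊕1⊕0⊕0⊕0⊕0⊕0 = 1
s8: b8⊕b9⊕b10⊕b11⊕b12⊕b13⊕b14⊕b15⊕b24⊕b25⊕b26⊕b27⊕b28⊕b29⊕b30⊕b31 = 1⊕0⊕1⊕1⊕0⊕0⊕0⊕1⊕0⊕0⊕1⊕0⊕0⊕0⊕0⊕0 = 1
s16: b16⊕b17⊕b18⊕b19⊕b20⊕b21⊕b22⊕b23⊕b24⊕b25⊕b26⊕b27⊕b28⊕b29⊕b30⊕b31 = 0⊕0⊕1⊕0⊕1⊕1⊕1⊕0⊕0⊕0⊕1⊕0⊕0⊕0⊕0⊕0 = 1
Syndrome (s16...s1) = 11111 → position 31.
Flip bit 31: corrected codeword = 0101000101100010010111000100001
Data bits at positions 3,5,6,7,9,10,11,12,13,14,15,17,18,19,20,21,22,23,24,25,26,27,28,29,30,31: 00000110001010111000100001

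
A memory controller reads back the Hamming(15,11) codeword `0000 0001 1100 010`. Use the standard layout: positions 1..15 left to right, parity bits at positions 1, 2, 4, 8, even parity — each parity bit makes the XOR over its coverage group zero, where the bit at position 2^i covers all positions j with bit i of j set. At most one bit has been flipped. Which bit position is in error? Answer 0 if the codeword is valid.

s1: b1⊕b3⊕b5⊕b7⊕b9⊕b11⊕b13⊕b15 = 0⊕0⊕0⊕0⊕1⊕0⊕0⊕0 = 1
s2: b2⊕b3⊕b6⊕b7⊕b10⊕b11⊕b14⊕b15 = 0⊕0⊕0⊕0⊕1⊕0⊕1⊕0 = 0
s4: b4⊕b5⊕b6⊕b7⊕b12⊕b13⊕b14⊕b15 = 0⊕0⊕0⊕0⊕0⊕0⊕1⊕0 = 1
s8: b8⊕b9⊕b10⊕b11⊕b12⊕b13⊕b14⊕b15 = 1⊕1⊕1⊕0⊕0⊕0⊕1⊕0 = 0
Syndrome (s8...s1) = 0101 → position 5.

5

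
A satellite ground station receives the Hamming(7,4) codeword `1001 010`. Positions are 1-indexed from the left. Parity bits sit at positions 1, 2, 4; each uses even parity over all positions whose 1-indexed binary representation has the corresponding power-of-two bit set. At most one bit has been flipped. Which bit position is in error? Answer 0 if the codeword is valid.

s1: b1⊕b3⊕b5⊕b7 = 1⊕0⊕0⊕0 = 1
s2: b2⊕b3⊕b6⊕b7 = 0⊕0⊕1⊕0 = 1
s4: b4⊕b5⊕b6⊕b7 = 1⊕0⊕1⊕0 = 0
Syndrome (s4...s1) = 011 → position 3.

3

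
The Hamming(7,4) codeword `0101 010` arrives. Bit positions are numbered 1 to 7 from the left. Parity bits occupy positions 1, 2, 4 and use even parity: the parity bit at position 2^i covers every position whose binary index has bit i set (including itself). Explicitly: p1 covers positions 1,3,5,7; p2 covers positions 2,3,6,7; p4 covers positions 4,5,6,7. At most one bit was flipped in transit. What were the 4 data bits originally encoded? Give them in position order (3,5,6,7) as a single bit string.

0010

s1: b1⊕b3⊕b5⊕b7 = 0⊕0⊕0⊕0 = 0
s2: b2⊕b3⊕b6⊕b7 = 1⊕0⊕1⊕0 = 0
s4: b4⊕b5⊕b6⊕b7 = 1⊕0⊕1⊕0 = 0
Syndrome (s4...s1) = 000 → position 0 (no error).
No correction needed.
Data bits at positions 3,5,6,7: 0010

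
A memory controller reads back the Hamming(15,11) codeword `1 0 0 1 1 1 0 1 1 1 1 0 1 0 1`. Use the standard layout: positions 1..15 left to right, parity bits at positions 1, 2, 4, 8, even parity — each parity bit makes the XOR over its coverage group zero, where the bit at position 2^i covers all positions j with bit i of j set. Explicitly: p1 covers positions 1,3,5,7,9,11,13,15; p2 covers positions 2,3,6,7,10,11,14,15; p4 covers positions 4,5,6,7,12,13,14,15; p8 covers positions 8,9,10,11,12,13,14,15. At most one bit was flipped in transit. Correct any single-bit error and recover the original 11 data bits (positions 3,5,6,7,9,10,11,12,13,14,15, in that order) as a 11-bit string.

01101110101

s1: b1⊕b3⊕b5⊕b7⊕b9⊕b11⊕b13⊕b15 = 1⊕0⊕1⊕0⊕1⊕1⊕1⊕1 = 0
s2: b2⊕b3⊕b6⊕b7⊕b10⊕b11⊕b14⊕b15 = 0⊕0⊕1⊕0⊕1⊕1⊕0⊕1 = 0
s4: b4⊕b5⊕b6⊕b7⊕b12⊕b13⊕b14⊕b15 = 1⊕1⊕1⊕0⊕0⊕1⊕0⊕1 = 1
s8: b8⊕b9⊕b10⊕b11⊕b12⊕b13⊕b14⊕b15 = 1⊕1⊕1⊕1⊕0⊕1⊕0⊕1 = 0
Syndrome (s8...s1) = 0100 → position 4.
Flip bit 4: corrected codeword = 100011011110101
Data bits at positions 3,5,6,7,9,10,11,12,13,14,15: 01101110101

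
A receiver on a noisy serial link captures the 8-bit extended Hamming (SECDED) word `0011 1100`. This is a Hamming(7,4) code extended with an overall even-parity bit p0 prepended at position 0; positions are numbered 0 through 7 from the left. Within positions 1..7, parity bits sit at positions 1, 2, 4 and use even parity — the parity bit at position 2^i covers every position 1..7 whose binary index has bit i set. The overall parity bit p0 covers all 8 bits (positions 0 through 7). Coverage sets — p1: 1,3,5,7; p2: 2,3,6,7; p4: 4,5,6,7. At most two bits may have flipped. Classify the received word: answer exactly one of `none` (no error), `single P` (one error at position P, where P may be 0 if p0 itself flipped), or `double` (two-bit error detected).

s1: b1⊕b3⊕b5⊕b7 = 0⊕1⊕1⊕0 = 0
s2: b2⊕b3⊕b6⊕b7 = 1⊕1⊕0⊕0 = 0
s4: b4⊕b5⊕b6⊕b7 = 1⊕1⊕0⊕0 = 0
Syndrome (s4...s1) = 000 → position 0 (no error).
Overall parity (XOR of all 8 bits, including p0): 0⊕0⊕1⊕1⊕1⊕1⊕0⊕0 = 0
Overall=0, syndrome position=0 → no error.

none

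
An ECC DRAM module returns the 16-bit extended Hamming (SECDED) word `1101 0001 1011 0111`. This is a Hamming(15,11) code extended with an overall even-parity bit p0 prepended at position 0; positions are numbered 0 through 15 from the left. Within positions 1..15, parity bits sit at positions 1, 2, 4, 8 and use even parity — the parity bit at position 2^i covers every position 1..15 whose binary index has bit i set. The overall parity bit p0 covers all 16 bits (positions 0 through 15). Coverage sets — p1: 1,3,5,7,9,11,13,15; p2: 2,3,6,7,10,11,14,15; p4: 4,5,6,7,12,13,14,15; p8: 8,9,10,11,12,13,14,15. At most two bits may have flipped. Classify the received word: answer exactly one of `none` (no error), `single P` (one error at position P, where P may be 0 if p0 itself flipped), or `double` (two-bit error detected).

none

s1: b1⊕b3⊕b5⊕b7⊕b9⊕b11⊕b13⊕b15 = 1⊕1⊕0⊕1⊕0⊕1⊕1⊕1 = 0
s2: b2⊕b3⊕b6⊕b7⊕b10⊕b11⊕b14⊕b15 = 0⊕1⊕0⊕1⊕1⊕1⊕1⊕1 = 0
s4: b4⊕b5⊕b6⊕b7⊕b12⊕b13⊕b14⊕b15 = 0⊕0⊕0⊕1⊕0⊕1⊕1⊕1 = 0
s8: b8⊕b9⊕b10⊕b11⊕b12⊕b13⊕b14⊕b15 = 1⊕0⊕1⊕1⊕0⊕1⊕1⊕1 = 0
Syndrome (s8...s1) = 0000 → position 0 (no error).
Overall parity (XOR of all 16 bits, including p0): 1⊕1⊕0⊕1⊕0⊕0⊕0⊕1⊕1⊕0⊕1⊕1⊕0⊕1⊕1⊕1 = 0
Overall=0, syndrome position=0 → no error.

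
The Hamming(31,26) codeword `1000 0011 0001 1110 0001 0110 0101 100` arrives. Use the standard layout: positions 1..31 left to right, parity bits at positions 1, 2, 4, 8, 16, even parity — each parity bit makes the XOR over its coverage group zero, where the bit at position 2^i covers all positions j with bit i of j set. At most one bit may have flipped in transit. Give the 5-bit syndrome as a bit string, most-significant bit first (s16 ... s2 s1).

00000

s1: b1⊕b3⊕b5⊕b7⊕b9⊕b11⊕b13⊕b15⊕b17⊕b19⊕b21⊕b23⊕b25⊕b27⊕b29⊕b31 = 1⊕0⊕0⊕1⊕0⊕0⊕1⊕1⊕0⊕0⊕0⊕1⊕0⊕0⊕1⊕0 = 0
s2: b2⊕b3⊕b6⊕b7⊕b10⊕b11⊕b14⊕b15⊕b18⊕b19⊕b22⊕b23⊕b26⊕b27⊕b30⊕b31 = 0⊕0⊕0⊕1⊕0⊕0⊕1⊕1⊕0⊕0⊕1⊕1⊕1⊕0⊕0⊕0 = 0
s4: b4⊕b5⊕b6⊕b7⊕b12⊕b13⊕b14⊕b15⊕b20⊕b21⊕b22⊕b23⊕b28⊕b29⊕b30⊕b31 = 0⊕0⊕0⊕1⊕1⊕1⊕1⊕1⊕1⊕0⊕1⊕1⊕1⊕1⊕0⊕0 = 0
s8: b8⊕b9⊕b10⊕b11⊕b12⊕b13⊕b14⊕b15⊕b24⊕b25⊕b26⊕b27⊕b28⊕b29⊕b30⊕b31 = 1⊕0⊕0⊕0⊕1⊕1⊕1⊕1⊕0⊕0⊕1⊕0⊕1⊕1⊕0⊕0 = 0
s16: b16⊕b17⊕b18⊕b19⊕b20⊕b21⊕b22⊕b23⊕b24⊕b25⊕b26⊕b27⊕b28⊕b29⊕b30⊕b31 = 0⊕0⊕0⊕0⊕1⊕0⊕1⊕1⊕0⊕0⊕1⊕0⊕1⊕1⊕0⊕0 = 0
Syndrome (s16...s1) = 00000 → position 0 (no error).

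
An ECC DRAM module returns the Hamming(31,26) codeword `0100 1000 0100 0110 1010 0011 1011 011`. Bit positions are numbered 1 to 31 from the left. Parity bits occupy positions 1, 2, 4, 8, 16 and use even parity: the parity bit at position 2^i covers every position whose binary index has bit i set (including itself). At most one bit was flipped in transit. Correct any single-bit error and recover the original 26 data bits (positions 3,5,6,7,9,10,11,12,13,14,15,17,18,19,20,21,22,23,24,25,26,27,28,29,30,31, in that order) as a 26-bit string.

s1: b1⊕b3⊕b5⊕b7⊕b9⊕b11⊕b13⊕b15⊕b17⊕b19⊕b21⊕b23⊕b25⊕b27⊕b29⊕b31 = 0⊕0⊕1⊕0⊕0⊕0⊕0⊕1⊕1⊕1⊕0⊕1⊕1⊕1⊕0⊕1 = 0
s2: b2⊕b3⊕b6⊕b7⊕b10⊕b11⊕b14⊕b15⊕b18⊕b19⊕b22⊕b23⊕b26⊕b27⊕b30⊕b31 = 1⊕0⊕0⊕0⊕1⊕0⊕1⊕1⊕0⊕1⊕0⊕1⊕0⊕1⊕1⊕1 = 1
s4: b4⊕b5⊕b6⊕b7⊕b12⊕b13⊕b14⊕b15⊕b20⊕b21⊕b22⊕b23⊕b28⊕b29⊕b30⊕b31 = 0⊕1⊕0⊕0⊕0⊕0⊕1⊕1⊕0⊕0⊕0⊕1⊕1⊕0⊕1⊕1 = 1
s8: b8⊕b9⊕b10⊕b11⊕b12⊕b13⊕b14⊕b15⊕b24⊕b25⊕b26⊕b27⊕b28⊕b29⊕b30⊕b31 = 0⊕0⊕1⊕0⊕0⊕0⊕1⊕1⊕1⊕1⊕0⊕1⊕1⊕0⊕1⊕1 = 1
s16: b16⊕b17⊕b18⊕b19⊕b20⊕b21⊕b22⊕b23⊕b24⊕b25⊕b26⊕b27⊕b28⊕b29⊕b30⊕b31 = 0⊕1⊕0⊕1⊕0⊕0⊕0⊕1⊕1⊕1⊕0⊕1⊕1⊕0⊕1⊕1 = 1
Syndrome (s16...s1) = 11110 → position 30.
Flip bit 30: corrected codeword = 0100100001000110101000111011001
Data bits at positions 3,5,6,7,9,10,11,12,13,14,15,17,18,19,20,21,22,23,24,25,26,27,28,29,30,31: 01000100011101000111011001

01000100011101000111011001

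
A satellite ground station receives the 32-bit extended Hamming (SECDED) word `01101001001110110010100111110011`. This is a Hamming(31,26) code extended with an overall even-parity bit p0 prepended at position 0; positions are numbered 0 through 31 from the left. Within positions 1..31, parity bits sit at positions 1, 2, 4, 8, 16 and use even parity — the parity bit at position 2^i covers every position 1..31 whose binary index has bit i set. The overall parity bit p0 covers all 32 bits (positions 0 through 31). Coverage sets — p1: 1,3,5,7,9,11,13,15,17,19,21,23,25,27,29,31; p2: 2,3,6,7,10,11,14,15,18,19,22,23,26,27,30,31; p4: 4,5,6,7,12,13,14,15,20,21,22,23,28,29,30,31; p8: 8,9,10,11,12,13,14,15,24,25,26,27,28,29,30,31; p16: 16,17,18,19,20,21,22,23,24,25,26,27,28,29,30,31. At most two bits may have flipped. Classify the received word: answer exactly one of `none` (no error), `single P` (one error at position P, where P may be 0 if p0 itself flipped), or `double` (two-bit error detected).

s1: b1⊕b3⊕b5⊕b7⊕b9⊕b11⊕b13⊕b15⊕b17⊕b19⊕b21⊕b23⊕b25⊕b27⊕b29⊕b31 = 1⊕0⊕0⊕1⊕0⊕1⊕0⊕1⊕0⊕0⊕0⊕1⊕1⊕1⊕0⊕1 = 0
s2: b2⊕b3⊕b6⊕b7⊕b10⊕b11⊕b14⊕b15⊕b18⊕b19⊕b22⊕b23⊕b26⊕b27⊕b30⊕b31 = 1⊕0⊕0⊕1⊕1⊕1⊕1⊕1⊕1⊕0⊕0⊕1⊕1⊕1⊕1⊕1 = 0
s4: b4⊕b5⊕b6⊕b7⊕b12⊕b13⊕b14⊕b15⊕b20⊕b21⊕b22⊕b23⊕b28⊕b29⊕b30⊕b31 = 1⊕0⊕0⊕1⊕1⊕0⊕1⊕1⊕1⊕0⊕0⊕1⊕0⊕0⊕1⊕1 = 1
s8: b8⊕b9⊕b10⊕b11⊕b12⊕b13⊕b14⊕b15⊕b24⊕b25⊕b26⊕b27⊕b28⊕b29⊕b30⊕b31 = 0⊕0⊕1⊕1⊕1⊕0⊕1⊕1⊕1⊕1⊕1⊕1⊕0⊕0⊕1⊕1 = 1
s16: b16⊕b17⊕b18⊕b19⊕b20⊕b21⊕b22⊕b23⊕b24⊕b25⊕b26⊕b27⊕b28⊕b29⊕b30⊕b31 = 0⊕0⊕1⊕0⊕1⊕0⊕0⊕1⊕1⊕1⊕1⊕1⊕0⊕0⊕1⊕1 = 1
Syndrome (s16...s1) = 11100 → position 28.
Overall parity (XOR of all 32 bits, including p0): 0⊕1⊕1⊕0⊕1⊕0⊕0⊕1⊕0⊕0⊕1⊕1⊕1⊕0⊕1⊕1⊕0⊕0⊕1⊕0⊕1⊕0⊕0⊕1⊕1⊕1⊕1⊕1⊕0⊕0⊕1⊕1 = 0
Overall=0, syndrome position=28 → double-bit error detected (uncorrectable).

double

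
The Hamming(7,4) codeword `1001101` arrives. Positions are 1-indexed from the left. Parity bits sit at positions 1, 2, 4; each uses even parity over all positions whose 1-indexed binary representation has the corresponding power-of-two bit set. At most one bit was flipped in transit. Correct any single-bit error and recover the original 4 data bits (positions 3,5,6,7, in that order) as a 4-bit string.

s1: b1⊕b3⊕b5⊕b7 = 1⊕0⊕1⊕1 = 1
s2: b2⊕b3⊕b6⊕b7 = 0⊕0⊕0⊕1 = 1
s4: b4⊕b5⊕b6⊕b7 = 1⊕1⊕0⊕1 = 1
Syndrome (s4...s1) = 111 → position 7.
Flip bit 7: corrected codeword = 1001100
Data bits at positions 3,5,6,7: 0100

0100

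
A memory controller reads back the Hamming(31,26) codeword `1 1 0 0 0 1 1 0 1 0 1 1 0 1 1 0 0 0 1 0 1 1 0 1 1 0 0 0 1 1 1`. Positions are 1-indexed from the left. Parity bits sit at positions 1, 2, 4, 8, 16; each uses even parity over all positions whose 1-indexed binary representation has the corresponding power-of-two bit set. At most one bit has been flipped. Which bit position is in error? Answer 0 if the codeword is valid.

s1: b1⊕b3⊕b5⊕b7⊕b9⊕b11⊕b13⊕b15⊕b17⊕b19⊕b21⊕b23⊕b25⊕b27⊕b29⊕b31 = 1⊕0⊕0⊕1⊕1⊕1⊕0⊕1⊕0⊕1⊕1⊕0⊕1⊕0⊕1⊕1 = 0
s2: b2⊕b3⊕b6⊕b7⊕b10⊕b11⊕b14⊕b15⊕b18⊕b19⊕b22⊕b23⊕b26⊕b27⊕b30⊕b31 = 1⊕0⊕1⊕1⊕0⊕1⊕1⊕1⊕0⊕1⊕1⊕0⊕0⊕0⊕1⊕1 = 0
s4: b4⊕b5⊕b6⊕b7⊕b12⊕b13⊕b14⊕b15⊕b20⊕b21⊕b22⊕b23⊕b28⊕b29⊕b30⊕b31 = 0⊕0⊕1⊕1⊕1⊕0⊕1⊕1⊕0⊕1⊕1⊕0⊕0⊕1⊕1⊕1 = 0
s8: b8⊕b9⊕b10⊕b11⊕b12⊕b13⊕b14⊕b15⊕b24⊕b25⊕b26⊕b27⊕b28⊕b29⊕b30⊕b31 = 0⊕1⊕0⊕1⊕1⊕0⊕1⊕1⊕1⊕1⊕0⊕0⊕0⊕1⊕1⊕1 = 0
s16: b16⊕b17⊕b18⊕b19⊕b20⊕b21⊕b22⊕b23⊕b24⊕b25⊕b26⊕b27⊕b28⊕b29⊕b30⊕b31 = 0⊕0⊕0⊕1⊕0⊕1⊕1⊕0⊕1⊕1⊕0⊕0⊕0⊕1⊕1⊕1 = 0
Syndrome (s16...s1) = 00000 → position 0 (no error).

0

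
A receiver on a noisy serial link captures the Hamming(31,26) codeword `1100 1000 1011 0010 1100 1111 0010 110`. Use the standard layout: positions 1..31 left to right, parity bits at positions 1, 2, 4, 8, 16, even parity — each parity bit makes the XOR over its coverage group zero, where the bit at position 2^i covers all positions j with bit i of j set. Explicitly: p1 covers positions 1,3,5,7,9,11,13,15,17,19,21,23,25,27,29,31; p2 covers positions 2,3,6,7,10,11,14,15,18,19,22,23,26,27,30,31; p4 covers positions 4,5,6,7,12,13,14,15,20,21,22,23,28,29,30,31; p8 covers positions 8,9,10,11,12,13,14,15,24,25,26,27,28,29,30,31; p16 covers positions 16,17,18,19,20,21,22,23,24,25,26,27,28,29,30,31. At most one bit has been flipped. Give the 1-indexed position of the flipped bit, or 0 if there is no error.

16

s1: b1⊕b3⊕b5⊕b7⊕b9⊕b11⊕b13⊕b15⊕b17⊕b19⊕b21⊕b23⊕b25⊕b27⊕b29⊕b31 = 1⊕0⊕1⊕0⊕1⊕1⊕0⊕1⊕1⊕0⊕1⊕1⊕0⊕1⊕1⊕0 = 0
s2: b2⊕b3⊕b6⊕b7⊕b10⊕b11⊕b14⊕b15⊕b18⊕b19⊕b22⊕b23⊕b26⊕b27⊕b30⊕b31 = 1⊕0⊕0⊕0⊕0⊕1⊕0⊕1⊕1⊕0⊕1⊕1⊕0⊕1⊕1⊕0 = 0
s4: b4⊕b5⊕b6⊕b7⊕b12⊕b13⊕b14⊕b15⊕b20⊕b21⊕b22⊕b23⊕b28⊕b29⊕b30⊕b31 = 0⊕1⊕0⊕0⊕1⊕0⊕0⊕1⊕0⊕1⊕1⊕1⊕0⊕1⊕1⊕0 = 0
s8: b8⊕b9⊕b10⊕b11⊕b12⊕b13⊕b14⊕b15⊕b24⊕b25⊕b26⊕b27⊕b28⊕b29⊕b30⊕b31 = 0⊕1⊕0⊕1⊕1⊕0⊕0⊕1⊕1⊕0⊕0⊕1⊕0⊕1⊕1⊕0 = 0
s16: b16⊕b17⊕b18⊕b19⊕b20⊕b21⊕b22⊕b23⊕b24⊕b25⊕b26⊕b27⊕b28⊕b29⊕b30⊕b31 = 0⊕1⊕1⊕0⊕0⊕1⊕1⊕1⊕1⊕0⊕0⊕1⊕0⊕1⊕1⊕0 = 1
Syndrome (s16...s1) = 10000 → position 16.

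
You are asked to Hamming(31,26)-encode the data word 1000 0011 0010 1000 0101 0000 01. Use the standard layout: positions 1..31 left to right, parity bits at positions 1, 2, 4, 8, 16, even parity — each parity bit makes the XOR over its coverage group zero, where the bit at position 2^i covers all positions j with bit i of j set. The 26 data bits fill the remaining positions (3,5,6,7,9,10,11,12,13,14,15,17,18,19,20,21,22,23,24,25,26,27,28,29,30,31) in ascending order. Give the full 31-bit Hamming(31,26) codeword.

Place data bits at non-power-of-two positions: b3=1, b5=0, b6=0, b7=0, b9=0, b10=0, b11=1, b12=1, b13=0, b14=0, b15=1, b17=0, b18=1, b19=0, b20=0, b21=0, b22=0, b23=1, b24=0, b25=1, b26=0, b27=0, b28=0, b29=0, b30=0, b31=1.
p1 = XOR of data positions {3,5,7,9,11,13,15,17,19,21,23,25,27,29,31} = 1⊕0⊕0⊕0⊕1⊕0⊕1⊕0⊕0⊕0⊕1⊕1⊕0⊕0⊕1 = 0
p2 = XOR of data positions {3,6,7,10,11,14,15,18,19,22,23,26,27,30,31} = 1⊕0⊕0⊕0⊕1⊕0⊕1⊕1⊕0⊕0⊕1⊕0⊕0⊕0⊕1 = 0
p4 = XOR of data positions {5,6,7,12,13,14,15,20,21,22,23,28,29,30,31} = 0⊕0⊕0⊕1⊕0⊕0⊕1⊕0⊕0⊕0⊕1⊕0⊕0⊕0⊕1 = 0
p8 = XOR of data positions {9,10,11,12,13,14,15,24,25,26,27,28,29,30,31} = 0⊕0⊕1⊕1⊕0⊕0⊕1⊕0⊕1⊕0⊕0⊕0⊕0⊕0⊕1 = 1
p16 = XOR of data positions {17,18,19,20,21,22,23,24,25,26,27,28,29,30,31} = 0⊕1⊕0⊕0⊕0⊕0⊕1⊕0⊕1⊕0⊕0⊕0⊕0⊕0⊕1 = 0
Codeword b1..b31 = 0010000100110010010000101000001

0010000100110010010000101000001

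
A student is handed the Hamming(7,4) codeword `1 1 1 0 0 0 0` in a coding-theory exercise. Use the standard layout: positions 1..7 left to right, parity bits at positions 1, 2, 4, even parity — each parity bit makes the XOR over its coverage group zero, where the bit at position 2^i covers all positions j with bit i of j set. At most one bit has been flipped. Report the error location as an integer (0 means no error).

s1: b1⊕b3⊕b5⊕b7 = 1⊕1⊕0⊕0 = 0
s2: b2⊕b3⊕b6⊕b7 = 1⊕1⊕0⊕0 = 0
s4: b4⊕b5⊕b6⊕b7 = 0⊕0⊕0⊕0 = 0
Syndrome (s4...s1) = 000 → position 0 (no error).

0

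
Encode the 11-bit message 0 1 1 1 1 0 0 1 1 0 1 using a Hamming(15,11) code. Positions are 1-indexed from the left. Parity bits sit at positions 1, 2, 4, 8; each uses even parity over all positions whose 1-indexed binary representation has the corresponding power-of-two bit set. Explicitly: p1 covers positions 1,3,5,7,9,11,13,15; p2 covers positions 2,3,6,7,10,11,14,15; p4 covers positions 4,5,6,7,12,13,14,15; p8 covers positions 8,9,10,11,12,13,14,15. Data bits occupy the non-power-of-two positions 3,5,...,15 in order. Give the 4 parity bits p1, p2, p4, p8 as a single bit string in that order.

1100

Place data bits at non-power-of-two positions: b3=0, b5=1, b6=1, b7=1, b9=1, b10=0, b11=0, b12=1, b13=1, b14=0, b15=1.
p1 = XOR of data positions {3,5,7,9,11,13,15} = 0⊕1⊕1⊕1⊕0⊕1⊕1 = 1
p2 = XOR of data positions {3,6,7,10,11,14,15} = 0⊕1⊕1⊕0⊕0⊕0⊕1 = 1
p4 = XOR of data positions {5,6,7,12,13,14,15} = 1⊕1⊕1⊕1⊕1⊕0⊕1 = 0
p8 = XOR of data positions {9,10,11,12,13,14,15} = 1⊕0⊕0⊕1⊕1⊕0⊕1 = 0
Parity bits p1,p2,p4,p8 = 1100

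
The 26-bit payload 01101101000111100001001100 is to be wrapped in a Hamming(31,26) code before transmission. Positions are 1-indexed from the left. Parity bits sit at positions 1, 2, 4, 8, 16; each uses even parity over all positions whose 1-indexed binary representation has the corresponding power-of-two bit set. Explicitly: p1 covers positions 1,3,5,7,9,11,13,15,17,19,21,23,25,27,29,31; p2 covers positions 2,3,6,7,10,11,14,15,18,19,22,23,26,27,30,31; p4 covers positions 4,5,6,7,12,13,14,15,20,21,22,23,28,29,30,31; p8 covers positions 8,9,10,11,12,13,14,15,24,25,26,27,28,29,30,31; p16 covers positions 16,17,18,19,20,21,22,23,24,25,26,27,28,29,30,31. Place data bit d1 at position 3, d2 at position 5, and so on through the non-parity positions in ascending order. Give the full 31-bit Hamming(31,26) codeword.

Place data bits at non-power-of-two positions: b3=0, b5=1, b6=1, b7=0, b9=1, b10=1, b11=0, b12=1, b13=0, b14=0, b15=0, b17=1, b18=1, b19=1, b20=1, b21=0, b22=0, b23=0, b24=0, b25=1, b26=0, b27=0, b28=1, b29=1, b30=0, b31=0.
p1 = XOR of data positions {3,5,7,9,11,13,15,17,19,21,23,25,27,29,31} = 0⊕1⊕0⊕1⊕0⊕0⊕0⊕1⊕1⊕0⊕0⊕1⊕0⊕1⊕0 = 0
p2 = XOR of data positions {3,6,7,10,11,14,15,18,19,22,23,26,27,30,31} = 0⊕1⊕0⊕1⊕0⊕0⊕0⊕1⊕1⊕0⊕0⊕0⊕0⊕0⊕0 = 0
p4 = XOR of data positions {5,6,7,12,13,14,15,20,21,22,23,28,29,30,31} = 1⊕1⊕0⊕1⊕0⊕0⊕0⊕1⊕0⊕0⊕0⊕1⊕1⊕0⊕0 = 0
p8 = XOR of data positions {9,10,11,12,13,14,15,24,25,26,27,28,29,30,31} = 1⊕1⊕0⊕1⊕0⊕0⊕0⊕0⊕1⊕0⊕0⊕1⊕1⊕0⊕0 = 0
p16 = XOR of data positions {17,18,19,20,21,22,23,24,25,26,27,28,29,30,31} = 1⊕1⊕1⊕1⊕0⊕0⊕0⊕0⊕1⊕0⊕0⊕1⊕1⊕0⊕0 = 1
Codeword b1..b31 = 0000110011010001111100001001100

0000110011010001111100001001100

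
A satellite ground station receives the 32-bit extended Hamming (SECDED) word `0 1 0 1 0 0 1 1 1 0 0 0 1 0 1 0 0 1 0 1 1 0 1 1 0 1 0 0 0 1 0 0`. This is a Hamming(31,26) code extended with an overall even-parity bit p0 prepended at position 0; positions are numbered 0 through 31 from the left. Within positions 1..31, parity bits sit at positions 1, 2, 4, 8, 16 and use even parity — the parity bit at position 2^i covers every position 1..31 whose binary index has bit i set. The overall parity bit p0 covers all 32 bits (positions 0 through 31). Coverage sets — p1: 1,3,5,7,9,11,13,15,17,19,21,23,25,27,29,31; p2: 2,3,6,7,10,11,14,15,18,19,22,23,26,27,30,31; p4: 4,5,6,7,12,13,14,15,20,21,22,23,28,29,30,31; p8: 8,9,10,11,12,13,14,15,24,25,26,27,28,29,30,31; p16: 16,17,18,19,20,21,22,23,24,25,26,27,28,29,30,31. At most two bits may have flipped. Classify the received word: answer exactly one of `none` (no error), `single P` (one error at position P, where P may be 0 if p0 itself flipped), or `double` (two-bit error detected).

s1: b1⊕b3⊕b5⊕b7⊕b9⊕b11⊕b13⊕b15⊕b17⊕b19⊕b21⊕b23⊕b25⊕b27⊕b29⊕b31 = 1⊕1⊕0⊕1⊕0⊕0⊕0⊕0⊕1⊕1⊕0⊕1⊕1⊕0⊕1⊕0 = 0
s2: b2⊕b3⊕b6⊕b7⊕b10⊕b11⊕b14⊕b15⊕b18⊕b19⊕b22⊕b23⊕b26⊕b27⊕b30⊕b31 = 0⊕1⊕1⊕1⊕0⊕0⊕1⊕0⊕0⊕1⊕1⊕1⊕0⊕0⊕0⊕0 = 1
s4: b4⊕b5⊕b6⊕b7⊕b12⊕b13⊕b14⊕b15⊕b20⊕b21⊕b22⊕b23⊕b28⊕b29⊕b30⊕b31 = 0⊕0⊕1⊕1⊕1⊕0⊕1⊕0⊕1⊕0⊕1⊕1⊕0⊕1⊕0⊕0 = 0
s8: b8⊕b9⊕b10⊕b11⊕b12⊕b13⊕b14⊕b15⊕b24⊕b25⊕b26⊕b27⊕b28⊕b29⊕b30⊕b31 = 1⊕0⊕0⊕0⊕1⊕0⊕1⊕0⊕0⊕1⊕0⊕0⊕0⊕1⊕0⊕0 = 1
s16: b16⊕b17⊕b18⊕b19⊕b20⊕b21⊕b22⊕b23⊕b24⊕b25⊕b26⊕b27⊕b28⊕b29⊕b30⊕b31 = 0⊕1⊕0⊕1⊕1⊕0⊕1⊕1⊕0⊕1⊕0⊕0⊕0⊕1⊕0⊕0 = 1
Syndrome (s16...s1) = 11010 → position 26.
Overall parity (XOR of all 32 bits, including p0): 0⊕1⊕0⊕1⊕0⊕0⊕1⊕1⊕1⊕0⊕0⊕0⊕1⊕0⊕1⊕0⊕0⊕1⊕0⊕1⊕1⊕0⊕1⊕1⊕0⊕1⊕0⊕0⊕0⊕1⊕0⊕0 = 0
Overall=0, syndrome position=26 → double-bit error detected (uncorrectable).

double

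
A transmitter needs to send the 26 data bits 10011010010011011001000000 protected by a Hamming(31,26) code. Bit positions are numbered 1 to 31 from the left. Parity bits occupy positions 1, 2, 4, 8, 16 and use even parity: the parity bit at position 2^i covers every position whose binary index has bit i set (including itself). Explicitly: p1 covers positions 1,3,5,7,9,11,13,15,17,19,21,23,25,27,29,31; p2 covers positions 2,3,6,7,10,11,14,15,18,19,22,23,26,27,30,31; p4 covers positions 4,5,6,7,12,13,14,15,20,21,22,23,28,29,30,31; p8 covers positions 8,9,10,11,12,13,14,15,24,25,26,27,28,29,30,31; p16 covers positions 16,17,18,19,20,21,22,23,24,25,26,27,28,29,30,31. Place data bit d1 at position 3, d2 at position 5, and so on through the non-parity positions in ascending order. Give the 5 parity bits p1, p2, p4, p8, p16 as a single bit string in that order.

11001

Place data bits at non-power-of-two positions: b3=1, b5=0, b6=0, b7=1, b9=1, b10=0, b11=1, b12=0, b13=0, b14=1, b15=0, b17=0, b18=1, b19=1, b20=0, b21=1, b22=1, b23=0, b24=0, b25=1, b26=0, b27=0, b28=0, b29=0, b30=0, b31=0.
p1 = XOR of data positions {3,5,7,9,11,13,15,17,19,21,23,25,27,29,31} = 1⊕0⊕1⊕1⊕1⊕0⊕0⊕0⊕1⊕1⊕0⊕1⊕0⊕0⊕0 = 1
p2 = XOR of data positions {3,6,7,10,11,14,15,18,19,22,23,26,27,30,31} = 1⊕0⊕1⊕0⊕1⊕1⊕0⊕1⊕1⊕1⊕0⊕0⊕0⊕0⊕0 = 1
p4 = XOR of data positions {5,6,7,12,13,14,15,20,21,22,23,28,29,30,31} = 0⊕0⊕1⊕0⊕0⊕1⊕0⊕0⊕1⊕1⊕0⊕0⊕0⊕0⊕0 = 0
p8 = XOR of data positions {9,10,11,12,13,14,15,24,25,26,27,28,29,30,31} = 1⊕0⊕1⊕0⊕0⊕1⊕0⊕0⊕1⊕0⊕0⊕0⊕0⊕0⊕0 = 0
p16 = XOR of data positions {17,18,19,20,21,22,23,24,25,26,27,28,29,30,31} = 0⊕1⊕1⊕0⊕1⊕1⊕0⊕0⊕1⊕0⊕0⊕0⊕0⊕0⊕0 = 1
Parity bits p1,p2,p4,p8,p16 = 11001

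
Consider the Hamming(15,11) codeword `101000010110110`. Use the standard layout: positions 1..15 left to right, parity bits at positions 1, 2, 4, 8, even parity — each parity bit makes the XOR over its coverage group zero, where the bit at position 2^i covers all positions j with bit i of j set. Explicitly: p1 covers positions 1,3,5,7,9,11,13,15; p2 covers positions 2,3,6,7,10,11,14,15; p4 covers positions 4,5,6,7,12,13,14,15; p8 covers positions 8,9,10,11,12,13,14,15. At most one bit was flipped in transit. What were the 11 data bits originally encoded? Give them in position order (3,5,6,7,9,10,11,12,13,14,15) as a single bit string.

10000110110

s1: b1⊕b3⊕b5⊕b7⊕b9⊕b11⊕b13⊕b15 = 1⊕1⊕0⊕0⊕0⊕1⊕1⊕0 = 0
s2: b2⊕b3⊕b6⊕b7⊕b10⊕b11⊕b14⊕b15 = 0⊕1⊕0⊕0⊕1⊕1⊕1⊕0 = 0
s4: b4⊕b5⊕b6⊕b7⊕b12⊕b13⊕b14⊕b15 = 0⊕0⊕0⊕0⊕0⊕1⊕1⊕0 = 0
s8: b8⊕b9⊕b10⊕b11⊕b12⊕b13⊕b14⊕b15 = 1⊕0⊕1⊕1⊕0⊕1⊕1⊕0 = 1
Syndrome (s8...s1) = 1000 → position 8.
Flip bit 8: corrected codeword = 101000000110110
Data bits at positions 3,5,6,7,9,10,11,12,13,14,15: 10000110110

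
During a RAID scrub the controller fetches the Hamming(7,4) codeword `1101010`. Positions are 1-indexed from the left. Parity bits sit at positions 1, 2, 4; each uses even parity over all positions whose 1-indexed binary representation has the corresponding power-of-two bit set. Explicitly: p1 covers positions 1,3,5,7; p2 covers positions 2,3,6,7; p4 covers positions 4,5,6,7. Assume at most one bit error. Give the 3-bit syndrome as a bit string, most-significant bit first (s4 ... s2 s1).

s1: b1⊕b3⊕b5⊕b7 = 1⊕0⊕0⊕0 = 1
s2: b2⊕b3⊕b6⊕b7 = 1⊕0⊕1⊕0 = 0
s4: b4⊕b5⊕b6⊕b7 = 1⊕0⊕1⊕0 = 0
Syndrome (s4...s1) = 001 → position 1.

001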